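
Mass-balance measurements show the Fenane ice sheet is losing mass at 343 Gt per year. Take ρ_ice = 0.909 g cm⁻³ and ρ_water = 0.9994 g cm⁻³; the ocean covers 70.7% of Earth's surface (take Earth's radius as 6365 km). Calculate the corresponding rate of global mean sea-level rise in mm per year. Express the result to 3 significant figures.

ρ_w = 0.9994 g cm⁻³ = 999.4 kg m⁻³. Annual water volume added = 343 Gt / ρ_w = 3.430×10^14 kg / 999.4 kg m⁻³ = 3.432×10^11 m³.
Δh per year = 3.432×10^11 / 3.60×10^14 = 9.54×10^-4 m = 0.954 mm.

≈ 0.954 mm/yr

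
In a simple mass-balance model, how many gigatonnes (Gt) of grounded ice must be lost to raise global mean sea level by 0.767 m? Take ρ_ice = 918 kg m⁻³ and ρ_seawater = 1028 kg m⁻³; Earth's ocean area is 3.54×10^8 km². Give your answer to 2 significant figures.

Required water volume = Δh × A = 0.767 m × 3.54×10^14 m² = 2.715×10^14 m³.
ρ_w = 1028 kg m⁻³, so the mass of water = 2.715×10^14 m³ × 1028 kg m⁻³ = 2.791×10^17 kg = 2.8×10^5 Gt (and the same mass of ice, by conservation).

≈ 2.8×10^5 Gt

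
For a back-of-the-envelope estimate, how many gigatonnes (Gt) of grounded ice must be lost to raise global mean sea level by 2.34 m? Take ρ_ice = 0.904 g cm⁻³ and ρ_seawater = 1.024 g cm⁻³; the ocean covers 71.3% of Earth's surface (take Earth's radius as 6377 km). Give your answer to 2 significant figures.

≈ 8.7×10^5 Gt

Required water volume = Δh × A = 2.34 m × 3.64×10^14 m² = 8.526×10^14 m³.
ρ_w = 1.024 g cm⁻³ = 1024 kg m⁻³, so the mass of water = 8.526×10^14 m³ × 1024 kg m⁻³ = 8.731×10^17 kg = 8.7×10^5 Gt (and the same mass of ice, by conservation).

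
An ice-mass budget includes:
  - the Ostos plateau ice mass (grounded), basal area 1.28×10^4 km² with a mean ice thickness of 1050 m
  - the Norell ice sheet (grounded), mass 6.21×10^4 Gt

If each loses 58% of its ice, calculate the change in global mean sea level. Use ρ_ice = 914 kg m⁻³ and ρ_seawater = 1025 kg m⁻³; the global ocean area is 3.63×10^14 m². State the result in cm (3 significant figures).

≈ 11.6 cm

Ostos: ice volume = 1.28×10^4 km² × 1050 m = 1.344×10^4 km³; 0.58 × 1.344×10^4 × (914/1025) = 6951 km³ of water.
Norell: 0.58 × 6.21×10^4 Gt = 3.602×10^16 kg; dividing by ρ_w = 1025 kg m⁻³ gives 3.514×10^13 m³ of water.
Total added water ≈ 4.209×10^13 m³ over 3.63×10^14 m² → Δh = 0.116 m = 11.6 cm.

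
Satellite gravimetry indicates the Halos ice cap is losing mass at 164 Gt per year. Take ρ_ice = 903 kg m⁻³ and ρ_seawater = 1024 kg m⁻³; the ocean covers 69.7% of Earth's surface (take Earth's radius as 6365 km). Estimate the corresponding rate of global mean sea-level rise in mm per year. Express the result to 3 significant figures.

≈ 0.451 mm/yr

ρ_w = 1024 kg m⁻³. Annual water volume added = 164 Gt / ρ_w = 1.640×10^14 kg / 1024 kg m⁻³ = 1.602×10^11 m³.
Δh per year = 1.602×10^11 / 3.55×10^14 = 4.51×10^-4 m = 0.451 mm.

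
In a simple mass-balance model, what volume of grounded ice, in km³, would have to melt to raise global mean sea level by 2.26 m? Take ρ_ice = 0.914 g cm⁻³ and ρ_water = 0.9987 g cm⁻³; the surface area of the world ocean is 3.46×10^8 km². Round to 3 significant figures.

≈ 8.54×10^5 km³

Required water volume = Δh × A = 2.26 m × 3.46×10^14 m² = 7.820×10^14 m³ = 7.820×10^5 km³.
Ice volume = water volume × ρ_w/ρ_ice = 7.820×10^5 × 998.7/914 = 8.54×10^5 km³.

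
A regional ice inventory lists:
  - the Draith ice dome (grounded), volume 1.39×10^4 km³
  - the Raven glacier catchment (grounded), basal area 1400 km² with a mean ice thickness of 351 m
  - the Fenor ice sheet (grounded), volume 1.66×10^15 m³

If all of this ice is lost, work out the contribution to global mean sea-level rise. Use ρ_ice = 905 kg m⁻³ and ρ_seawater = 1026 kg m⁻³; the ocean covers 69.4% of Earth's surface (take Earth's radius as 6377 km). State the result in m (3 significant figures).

≈ 4.16 m

Draith: 1.39×10^4 km³ × (905/1026) = 1.226×10^4 km³ of water.
Raven: ice volume = 1400 km² × 351 m = 491.4 km³; 491.4 × (905/1026) = 433.4 km³ of water.
Fenor: 1.66×10^15 m³ × (905/1026) = 1.464×10^15 m³ of water.
Total added water ≈ 1.477×10^15 m³ over 3.55×10^14 m² → Δh = 4.16 m.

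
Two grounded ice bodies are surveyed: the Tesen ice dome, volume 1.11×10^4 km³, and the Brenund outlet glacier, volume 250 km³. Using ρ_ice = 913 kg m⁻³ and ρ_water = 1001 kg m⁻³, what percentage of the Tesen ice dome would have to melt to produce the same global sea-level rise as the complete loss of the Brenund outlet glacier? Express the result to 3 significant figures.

Equal sea-level rise means equal mass of meltwater, i.e. equal mass of ice lost.
Ice mass of Brenund: 2.282×10^14 kg; ice mass of Tesen: 1.013×10^16 kg.
Fraction required = 2.282×10^14 / 1.013×10^16 = 0.0225 → 2.25 %.

≈ 2.25 %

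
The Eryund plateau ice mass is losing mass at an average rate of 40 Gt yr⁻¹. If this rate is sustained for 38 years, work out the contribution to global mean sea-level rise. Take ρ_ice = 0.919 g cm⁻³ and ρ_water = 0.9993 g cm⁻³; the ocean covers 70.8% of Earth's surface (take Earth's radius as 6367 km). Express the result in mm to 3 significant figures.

≈ 4.22 mm

Total mass lost = 40 Gt/yr × 38 yr = 1520 Gt = 1.520×10^15 kg.
ρ_w = 0.9993 g cm⁻³ = 999.3 kg m⁻³, so water volume = 1.520×10^15 / 999.3 = 1.521×10^12 m³.
Δh = 1.521×10^12 / 3.61×10^14 = 4.22×10^-3 m = 4.22 mm.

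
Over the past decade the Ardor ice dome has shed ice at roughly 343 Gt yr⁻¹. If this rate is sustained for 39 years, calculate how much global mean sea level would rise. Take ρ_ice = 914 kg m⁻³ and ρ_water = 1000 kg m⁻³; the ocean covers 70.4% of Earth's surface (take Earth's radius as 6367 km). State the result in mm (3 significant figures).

Total mass lost = 343 Gt/yr × 39 yr = 1.338×10^4 Gt = 1.338×10^16 kg.
ρ_w = 1000 kg m⁻³, so water volume = 1.338×10^16 / 1000 = 1.338×10^13 m³.
Δh = 1.338×10^13 / 3.59×10^14 = 0.0373 m = 37.3 mm.

≈ 37.3 mm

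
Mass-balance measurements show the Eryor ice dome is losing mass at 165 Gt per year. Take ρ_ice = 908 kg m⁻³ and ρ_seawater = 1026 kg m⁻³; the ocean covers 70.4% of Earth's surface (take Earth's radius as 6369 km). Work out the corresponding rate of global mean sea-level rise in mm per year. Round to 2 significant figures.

ρ_w = 1026 kg m⁻³. Annual water volume added = 165 Gt / ρ_w = 1.650×10^14 kg / 1026 kg m⁻³ = 1.608×10^11 m³.
Δh per year = 1.608×10^11 / 3.59×10^14 = 4.48×10^-4 m = 0.45 mm.

≈ 0.45 mm/yr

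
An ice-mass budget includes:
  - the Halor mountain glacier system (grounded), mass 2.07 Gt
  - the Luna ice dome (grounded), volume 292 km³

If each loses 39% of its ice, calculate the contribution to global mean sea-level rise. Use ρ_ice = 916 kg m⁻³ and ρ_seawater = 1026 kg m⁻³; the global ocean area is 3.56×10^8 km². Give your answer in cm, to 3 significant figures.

≈ 0.0288 cm

Halor: 0.39 × 2.07 Gt = 8.073×10^11 kg; dividing by ρ_w = 1026 kg m⁻³ gives 7.868×10^8 m³ of water.
Luna: 0.39 × 292 km³ × (916/1026) = 101.7 km³ of water.
Total added water ≈ 1.025×10^11 m³ over 3.56×10^14 m² → Δh = 2.88×10^-4 m = 0.0288 cm.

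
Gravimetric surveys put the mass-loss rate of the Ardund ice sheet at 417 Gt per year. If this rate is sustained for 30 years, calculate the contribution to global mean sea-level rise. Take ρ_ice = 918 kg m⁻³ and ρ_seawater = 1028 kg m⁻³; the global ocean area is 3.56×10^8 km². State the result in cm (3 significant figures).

≈ 3.42 cm

Total mass lost = 417 Gt/yr × 30 yr = 1.251×10^4 Gt = 1.251×10^16 kg.
ρ_w = 1028 kg m⁻³, so water volume = 1.251×10^16 / 1028 = 1.217×10^13 m³.
Δh = 1.217×10^13 / 3.56×10^14 = 0.0342 m = 3.42 cm.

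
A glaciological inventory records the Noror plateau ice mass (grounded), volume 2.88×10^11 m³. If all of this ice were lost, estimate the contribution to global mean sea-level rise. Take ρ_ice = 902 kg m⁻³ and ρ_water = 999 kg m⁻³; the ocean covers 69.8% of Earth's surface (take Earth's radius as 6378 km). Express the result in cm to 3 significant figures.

Noror: 2.88×10^11 m³ × (902/999) = 2.600×10^11 m³ of water.
Spread over 3.57×10^14 m² of ocean, Δh = 2.600×10^11 / 3.57×10^14 = 7.29×10^-4 m = 0.0729 cm.

≈ 0.0729 cm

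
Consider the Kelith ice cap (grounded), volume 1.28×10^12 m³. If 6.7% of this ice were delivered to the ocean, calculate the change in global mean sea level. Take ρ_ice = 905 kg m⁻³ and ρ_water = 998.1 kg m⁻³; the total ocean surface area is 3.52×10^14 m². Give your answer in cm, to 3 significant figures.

≈ 0.0221 cm

Kelith: 0.067 × 1.28×10^12 m³ × (905/998.1) = 7.776×10^10 m³ of water.
Spread over 3.52×10^14 m² of ocean, Δh = 7.776×10^10 / 3.52×10^14 = 2.21×10^-4 m = 0.0221 cm.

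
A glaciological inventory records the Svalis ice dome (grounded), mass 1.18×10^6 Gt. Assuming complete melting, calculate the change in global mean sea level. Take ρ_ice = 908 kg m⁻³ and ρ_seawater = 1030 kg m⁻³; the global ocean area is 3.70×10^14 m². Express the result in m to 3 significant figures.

≈ 3.10 m

Svalis: 1.18×10^6 Gt = 1.180×10^18 kg; dividing by ρ_w = 1030 kg m⁻³ gives 1.146×10^15 m³ of water.
Spread over 3.70×10^14 m² of ocean, Δh = 1.146×10^15 / 3.70×10^14 = 3.10 m.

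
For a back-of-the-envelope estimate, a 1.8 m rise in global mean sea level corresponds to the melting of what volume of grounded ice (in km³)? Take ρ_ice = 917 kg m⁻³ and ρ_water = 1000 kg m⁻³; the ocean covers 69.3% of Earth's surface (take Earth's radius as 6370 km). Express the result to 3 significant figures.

Required water volume = Δh × A = 1.8 m × 3.53×10^14 m² = 6.361×10^14 m³ = 6.361×10^5 km³.
Ice volume = water volume × ρ_w/ρ_ice = 6.361×10^5 × 1000/917 = 6.94×10^5 km³.

≈ 6.94×10^5 km³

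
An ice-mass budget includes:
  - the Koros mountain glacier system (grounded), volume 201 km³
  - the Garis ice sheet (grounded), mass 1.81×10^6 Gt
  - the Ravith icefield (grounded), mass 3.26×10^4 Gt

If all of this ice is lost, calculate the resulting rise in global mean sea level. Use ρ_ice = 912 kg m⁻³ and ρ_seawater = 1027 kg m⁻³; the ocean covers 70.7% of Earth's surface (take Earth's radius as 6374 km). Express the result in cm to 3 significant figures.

Koros: 201 km³ × (912/1027) = 178.5 km³ of water.
Garis: 1.81×10^6 Gt = 1.810×10^18 kg; dividing by ρ_w = 1027 kg m⁻³ gives 1.762×10^15 m³ of water.
Ravith: 3.26×10^4 Gt = 3.260×10^16 kg; dividing by ρ_w = 1027 kg m⁻³ gives 3.174×10^13 m³ of water.
Total added water ≈ 1.794×10^15 m³ over 3.61×10^14 m² → Δh = 4.97 m = 497 cm.

≈ 497 cm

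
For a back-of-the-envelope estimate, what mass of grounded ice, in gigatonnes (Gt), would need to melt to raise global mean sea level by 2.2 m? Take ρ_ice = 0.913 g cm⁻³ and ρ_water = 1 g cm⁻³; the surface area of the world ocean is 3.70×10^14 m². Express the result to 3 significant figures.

≈ 8.14×10^5 Gt

Required water volume = Δh × A = 2.2 m × 3.70×10^14 m² = 8.140×10^14 m³.
ρ_w = 1 g cm⁻³ = 1000 kg m⁻³, so the mass of water = 8.140×10^14 m³ × 1000 kg m⁻³ = 8.140×10^17 kg = 8.14×10^5 Gt (and the same mass of ice, by conservation).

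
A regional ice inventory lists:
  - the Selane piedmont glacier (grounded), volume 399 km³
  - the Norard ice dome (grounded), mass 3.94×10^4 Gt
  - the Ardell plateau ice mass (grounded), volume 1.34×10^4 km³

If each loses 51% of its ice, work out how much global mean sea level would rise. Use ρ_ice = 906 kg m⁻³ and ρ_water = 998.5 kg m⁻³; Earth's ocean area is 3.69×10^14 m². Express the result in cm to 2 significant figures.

≈ 7.2 cm

Selane: 0.51 × 399 km³ × (906/998.5) = 184.6 km³ of water.
Norard: 0.51 × 3.94×10^4 Gt = 2.009×10^16 kg; dividing by ρ_w = 998.5 kg m⁻³ gives 2.012×10^13 m³ of water.
Ardell: 0.51 × 1.34×10^4 km³ × (906/998.5) = 6201 km³ of water.
Total added water ≈ 2.651×10^13 m³ over 3.69×10^14 m² → Δh = 0.0718 m = 7.2 cm.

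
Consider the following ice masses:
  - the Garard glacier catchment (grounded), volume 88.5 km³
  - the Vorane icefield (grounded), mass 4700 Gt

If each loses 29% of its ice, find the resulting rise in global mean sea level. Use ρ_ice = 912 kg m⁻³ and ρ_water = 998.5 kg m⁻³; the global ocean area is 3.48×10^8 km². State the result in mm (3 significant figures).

Garard: 0.29 × 88.5 km³ × (912/998.5) = 23.44 km³ of water.
Vorane: 0.29 × 4700 Gt = 1.363×10^15 kg; dividing by ρ_w = 998.5 kg m⁻³ gives 1.365×10^12 m³ of water.
Total added water ≈ 1.388×10^12 m³ over 3.48×10^14 m² → Δh = 3.99×10^-3 m = 3.99 mm.

≈ 3.99 mm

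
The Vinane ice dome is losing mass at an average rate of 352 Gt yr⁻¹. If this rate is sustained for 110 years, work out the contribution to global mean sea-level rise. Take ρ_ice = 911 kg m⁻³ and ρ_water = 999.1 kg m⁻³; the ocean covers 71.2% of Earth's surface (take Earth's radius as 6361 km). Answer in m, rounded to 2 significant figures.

≈ 0.11 m

Total mass lost = 352 Gt/yr × 110 yr = 3.872×10^4 Gt = 3.872×10^16 kg.
ρ_w = 999.1 kg m⁻³, so water volume = 3.872×10^16 / 999.1 = 3.875×10^13 m³.
Δh = 3.875×10^13 / 3.62×10^14 = 0.107 m.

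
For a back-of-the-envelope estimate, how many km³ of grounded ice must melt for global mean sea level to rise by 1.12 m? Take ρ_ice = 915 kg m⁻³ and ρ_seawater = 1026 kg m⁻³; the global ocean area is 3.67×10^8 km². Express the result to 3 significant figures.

Required water volume = Δh × A = 1.12 m × 3.67×10^14 m² = 4.110×10^14 m³ = 4.110×10^5 km³.
Ice volume = water volume × ρ_w/ρ_ice = 4.110×10^5 × 1026/915 = 4.61×10^5 km³.

≈ 4.61×10^5 km³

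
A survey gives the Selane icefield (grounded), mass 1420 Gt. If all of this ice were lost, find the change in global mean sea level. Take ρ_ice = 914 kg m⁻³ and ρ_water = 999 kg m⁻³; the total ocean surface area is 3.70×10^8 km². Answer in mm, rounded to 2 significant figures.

≈ 3.8 mm

Selane: 1420 Gt = 1.420×10^15 kg; dividing by ρ_w = 999 kg m⁻³ gives 1.421×10^12 m³ of water.
Spread over 3.70×10^14 m² of ocean, Δh = 1.421×10^12 / 3.70×10^14 = 3.84×10^-3 m = 3.8 mm.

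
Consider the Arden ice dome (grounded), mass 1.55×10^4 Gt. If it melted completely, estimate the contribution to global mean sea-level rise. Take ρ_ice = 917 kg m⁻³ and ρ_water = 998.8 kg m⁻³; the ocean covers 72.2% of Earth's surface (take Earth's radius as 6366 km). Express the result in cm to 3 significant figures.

≈ 4.22 cm

Arden: 1.55×10^4 Gt = 1.550×10^16 kg; dividing by ρ_w = 998.8 kg m⁻³ gives 1.552×10^13 m³ of water.
Spread over 3.68×10^14 m² of ocean, Δh = 1.552×10^13 / 3.68×10^14 = 0.0422 m = 4.22 cm.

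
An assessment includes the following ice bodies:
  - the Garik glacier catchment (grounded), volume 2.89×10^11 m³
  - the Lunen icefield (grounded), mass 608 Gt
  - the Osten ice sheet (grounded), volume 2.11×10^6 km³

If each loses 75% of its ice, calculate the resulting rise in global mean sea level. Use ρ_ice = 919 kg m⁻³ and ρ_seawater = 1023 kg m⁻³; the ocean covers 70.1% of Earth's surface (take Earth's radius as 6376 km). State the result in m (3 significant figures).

≈ 3.97 m

Garik: 0.75 × 2.89×10^11 m³ × (919/1023) = 1.947×10^11 m³ of water.
Lunen: 0.75 × 608 Gt = 4.560×10^14 kg; dividing by ρ_w = 1023 kg m⁻³ gives 4.457×10^11 m³ of water.
Osten: 0.75 × 2.11×10^6 km³ × (919/1023) = 1.422×10^6 km³ of water.
Total added water ≈ 1.422×10^15 m³ over 3.58×10^14 m² → Δh = 3.97 m.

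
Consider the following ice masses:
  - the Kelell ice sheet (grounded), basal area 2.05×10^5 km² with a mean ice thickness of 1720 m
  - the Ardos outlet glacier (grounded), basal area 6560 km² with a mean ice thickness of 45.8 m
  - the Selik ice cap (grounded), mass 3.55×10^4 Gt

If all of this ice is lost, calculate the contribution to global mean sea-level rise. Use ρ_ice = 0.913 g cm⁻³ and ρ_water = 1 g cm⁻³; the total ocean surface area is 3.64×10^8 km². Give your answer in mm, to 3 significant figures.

≈ 983 mm

Kelell: ice volume = 2.05×10^5 km² × 1720 m = 3.526×10^5 km³; 3.526×10^5 × (913/1000) = 3.219×10^5 km³ of water.
Ardos: ice volume = 6560 km² × 45.8 m = 300.4 km³; 300.4 × (913/1000) = 274.3 km³ of water.
Selik: 3.55×10^4 Gt = 3.550×10^16 kg; dividing by ρ_w = 1 g cm⁻³ = 1000 kg m⁻³ gives 3.550×10^13 m³ of water.
Total added water ≈ 3.577×10^14 m³ over 3.64×10^14 m² → Δh = 0.983 m = 983 mm.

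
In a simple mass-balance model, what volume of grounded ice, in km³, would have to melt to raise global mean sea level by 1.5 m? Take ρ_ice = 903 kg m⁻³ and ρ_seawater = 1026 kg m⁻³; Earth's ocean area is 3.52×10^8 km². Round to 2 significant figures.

≈ 6.0×10^5 km³

Required water volume = Δh × A = 1.5 m × 3.52×10^14 m² = 5.280×10^14 m³ = 5.280×10^5 km³.
Ice volume = water volume × ρ_w/ρ_ice = 5.280×10^5 × 1026/903 = 6.0×10^5 km³.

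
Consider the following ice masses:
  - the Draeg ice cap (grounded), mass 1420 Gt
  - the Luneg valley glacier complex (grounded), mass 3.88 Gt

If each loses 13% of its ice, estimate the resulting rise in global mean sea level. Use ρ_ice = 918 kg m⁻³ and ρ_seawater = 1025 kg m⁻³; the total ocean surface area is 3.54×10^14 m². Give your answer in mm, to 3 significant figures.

≈ 0.510 mm

Draeg: 0.13 × 1420 Gt = 1.846×10^14 kg; dividing by ρ_w = 1025 kg m⁻³ gives 1.801×10^11 m³ of water.
Luneg: 0.13 × 3.88 Gt = 5.044×10^11 kg; dividing by ρ_w = 1025 kg m⁻³ gives 4.921×10^8 m³ of water.
Total added water ≈ 1.806×10^11 m³ over 3.54×10^14 m² → Δh = 5.10×10^-4 m = 0.510 mm.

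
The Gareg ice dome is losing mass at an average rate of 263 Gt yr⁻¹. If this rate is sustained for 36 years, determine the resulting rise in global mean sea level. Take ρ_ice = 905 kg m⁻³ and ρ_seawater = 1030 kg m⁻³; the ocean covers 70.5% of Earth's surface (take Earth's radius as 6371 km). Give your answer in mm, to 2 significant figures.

Total mass lost = 263 Gt/yr × 36 yr = 9468 Gt = 9.468×10^15 kg.
ρ_w = 1030 kg m⁻³, so water volume = 9.468×10^15 / 1030 = 9.192×10^12 m³.
Δh = 9.192×10^12 / 3.60×10^14 = 0.0256 m = 26 mm.

≈ 26 mm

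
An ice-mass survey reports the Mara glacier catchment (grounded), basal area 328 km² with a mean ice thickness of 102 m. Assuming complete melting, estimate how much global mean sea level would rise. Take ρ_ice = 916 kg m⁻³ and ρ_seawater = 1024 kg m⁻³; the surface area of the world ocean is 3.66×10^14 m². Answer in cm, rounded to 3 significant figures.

≈ 8.18×10^-3 cm

Mara: ice volume = 328 km² × 102 m = 33.46 km³; 33.46 × (916/1024) = 29.93 km³ of water.
Spread over 3.66×10^14 m² of ocean, Δh = 2.993×10^10 / 3.66×10^14 = 8.18×10^-5 m = 8.18×10^-3 cm.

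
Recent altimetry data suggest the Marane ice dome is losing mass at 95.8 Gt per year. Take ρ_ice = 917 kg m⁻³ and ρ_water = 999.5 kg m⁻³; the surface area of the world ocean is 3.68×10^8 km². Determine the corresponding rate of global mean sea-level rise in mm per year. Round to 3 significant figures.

≈ 0.260 mm/yr

ρ_w = 999.5 kg m⁻³. Annual water volume added = 95.8 Gt / ρ_w = 9.580×10^13 kg / 999.5 kg m⁻³ = 9.585×10^10 m³.
Δh per year = 9.585×10^10 / 3.68×10^14 = 2.60×10^-4 m = 0.260 mm.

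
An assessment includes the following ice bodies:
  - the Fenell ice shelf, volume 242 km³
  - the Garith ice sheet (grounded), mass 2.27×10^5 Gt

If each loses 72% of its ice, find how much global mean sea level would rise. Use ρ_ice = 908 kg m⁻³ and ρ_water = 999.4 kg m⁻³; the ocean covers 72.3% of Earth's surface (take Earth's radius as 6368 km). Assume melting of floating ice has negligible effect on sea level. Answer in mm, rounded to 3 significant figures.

≈ 444 mm

The Fenell ice shelf is floating and already displaces its own weight of water, so its melt adds essentially nothing to sea level.
Garith: 0.72 × 2.27×10^5 Gt = 1.634×10^17 kg; dividing by ρ_w = 999.4 kg m⁻³ gives 1.635×10^14 m³ of water.
Total added water ≈ 1.635×10^14 m³ over 3.68×10^14 m² → Δh = 0.444 m = 444 mm.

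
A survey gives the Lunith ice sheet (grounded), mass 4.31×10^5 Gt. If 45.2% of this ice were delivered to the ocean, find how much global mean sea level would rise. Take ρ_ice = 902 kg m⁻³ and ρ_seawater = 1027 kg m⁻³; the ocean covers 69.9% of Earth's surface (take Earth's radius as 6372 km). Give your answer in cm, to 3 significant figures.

Lunith: 0.452 × 4.31×10^5 Gt = 1.948×10^17 kg; dividing by ρ_w = 1027 kg m⁻³ gives 1.897×10^14 m³ of water.
Spread over 3.57×10^14 m² of ocean, Δh = 1.897×10^14 / 3.57×10^14 = 0.532 m = 53.2 cm.

≈ 53.2 cm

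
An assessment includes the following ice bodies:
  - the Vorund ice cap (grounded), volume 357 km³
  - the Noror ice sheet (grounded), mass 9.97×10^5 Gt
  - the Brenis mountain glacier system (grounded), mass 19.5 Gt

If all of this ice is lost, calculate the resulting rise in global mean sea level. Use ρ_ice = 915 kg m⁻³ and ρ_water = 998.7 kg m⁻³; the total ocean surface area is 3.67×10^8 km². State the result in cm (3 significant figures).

Vorund: 357 km³ × (915/998.7) = 327.1 km³ of water.
Noror: 9.97×10^5 Gt = 9.970×10^17 kg; dividing by ρ_w = 998.7 kg m⁻³ gives 9.983×10^14 m³ of water.
Brenis: 19.5 Gt = 1.950×10^13 kg; dividing by ρ_w = 998.7 kg m⁻³ gives 1.953×10^10 m³ of water.
Total added water ≈ 9.986×10^14 m³ over 3.67×10^14 m² → Δh = 2.72 m = 272 cm.

≈ 272 cm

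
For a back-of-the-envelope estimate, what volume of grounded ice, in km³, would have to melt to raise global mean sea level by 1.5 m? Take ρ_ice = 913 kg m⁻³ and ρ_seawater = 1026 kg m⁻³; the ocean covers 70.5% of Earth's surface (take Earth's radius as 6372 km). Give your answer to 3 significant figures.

Required water volume = Δh × A = 1.5 m × 3.60×10^14 m² = 5.396×10^14 m³ = 5.396×10^5 km³.
Ice volume = water volume × ρ_w/ρ_ice = 5.396×10^5 × 1026/913 = 6.06×10^5 km³.

≈ 6.06×10^5 km³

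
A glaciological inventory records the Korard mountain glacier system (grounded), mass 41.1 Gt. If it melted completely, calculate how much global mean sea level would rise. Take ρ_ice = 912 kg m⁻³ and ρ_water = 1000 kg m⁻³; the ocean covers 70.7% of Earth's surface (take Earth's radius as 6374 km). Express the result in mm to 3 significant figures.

Korard: 41.1 Gt = 4.110×10^13 kg; dividing by ρ_w = 1000 kg m⁻³ gives 4.110×10^10 m³ of water.
Spread over 3.61×10^14 m² of ocean, Δh = 4.110×10^10 / 3.61×10^14 = 1.14×10^-4 m = 0.114 mm.

≈ 0.114 mm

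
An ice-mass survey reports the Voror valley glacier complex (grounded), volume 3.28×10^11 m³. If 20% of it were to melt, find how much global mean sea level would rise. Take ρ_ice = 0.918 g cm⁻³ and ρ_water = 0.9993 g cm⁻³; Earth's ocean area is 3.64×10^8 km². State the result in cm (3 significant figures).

≈ 0.0166 cm

Voror: 0.2 × 3.28×10^11 m³ × (918/999.3) = 6.026×10^10 m³ of water.
Spread over 3.64×10^14 m² of ocean, Δh = 6.026×10^10 / 3.64×10^14 = 1.66×10^-4 m = 0.0166 cm.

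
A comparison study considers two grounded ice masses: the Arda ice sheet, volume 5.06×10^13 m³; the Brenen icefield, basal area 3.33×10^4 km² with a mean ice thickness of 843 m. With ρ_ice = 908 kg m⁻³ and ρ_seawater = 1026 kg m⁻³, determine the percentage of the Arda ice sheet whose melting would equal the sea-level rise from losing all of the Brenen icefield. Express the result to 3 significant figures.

Equal sea-level rise means equal mass of meltwater, i.e. equal mass of ice lost.
Ice mass of Brenen: 2.549×10^16 kg; ice mass of Arda: 4.594×10^16 kg.
Fraction required = 2.549×10^16 / 4.594×10^16 = 0.555 → 55.5 %.

≈ 55.5 %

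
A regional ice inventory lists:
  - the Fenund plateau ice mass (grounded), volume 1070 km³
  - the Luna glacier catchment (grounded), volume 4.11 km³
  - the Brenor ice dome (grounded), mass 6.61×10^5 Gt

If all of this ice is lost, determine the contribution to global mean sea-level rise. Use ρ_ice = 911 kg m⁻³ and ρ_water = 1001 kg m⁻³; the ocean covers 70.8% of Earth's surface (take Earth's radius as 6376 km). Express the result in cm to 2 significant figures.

Fenund: 1070 km³ × (911/1001) = 973.8 km³ of water.
Luna: 4.11 km³ × (911/1001) = 3.740 km³ of water.
Brenor: 6.61×10^5 Gt = 6.610×10^17 kg; dividing by ρ_w = 1001 kg m⁻³ gives 6.603×10^14 m³ of water.
Total added water ≈ 6.613×10^14 m³ over 3.62×10^14 m² → Δh = 1.83 m = 180 cm.

≈ 180 cm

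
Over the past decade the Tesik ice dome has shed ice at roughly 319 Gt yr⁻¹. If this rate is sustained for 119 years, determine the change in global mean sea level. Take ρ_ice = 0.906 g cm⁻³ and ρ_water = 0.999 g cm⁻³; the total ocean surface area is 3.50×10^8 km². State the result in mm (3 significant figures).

Total mass lost = 319 Gt/yr × 119 yr = 3.796×10^4 Gt = 3.796×10^16 kg.
ρ_w = 0.999 g cm⁻³ = 999 kg m⁻³, so water volume = 3.796×10^16 / 999 = 3.800×10^13 m³.
Δh = 3.800×10^13 / 3.50×10^14 = 0.109 m = 109 mm.

≈ 109 mm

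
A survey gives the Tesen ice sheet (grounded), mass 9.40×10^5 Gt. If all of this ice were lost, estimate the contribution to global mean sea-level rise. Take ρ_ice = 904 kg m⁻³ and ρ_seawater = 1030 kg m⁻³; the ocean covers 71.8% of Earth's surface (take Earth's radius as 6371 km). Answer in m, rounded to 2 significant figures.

Tesen: 9.40×10^5 Gt = 9.400×10^17 kg; dividing by ρ_w = 1030 kg m⁻³ gives 9.126×10^14 m³ of water.
Spread over 3.66×10^14 m² of ocean, Δh = 9.126×10^14 / 3.66×10^14 = 2.49 m.

≈ 2.5 m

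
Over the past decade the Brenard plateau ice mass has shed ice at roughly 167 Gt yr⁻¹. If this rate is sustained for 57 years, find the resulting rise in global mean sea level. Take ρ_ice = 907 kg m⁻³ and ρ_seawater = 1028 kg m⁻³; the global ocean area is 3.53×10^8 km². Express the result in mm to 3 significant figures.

≈ 26.2 mm

Total mass lost = 167 Gt/yr × 57 yr = 9519 Gt = 9.519×10^15 kg.
ρ_w = 1028 kg m⁻³, so water volume = 9.519×10^15 / 1028 = 9.260×10^12 m³.
Δh = 9.260×10^12 / 3.53×10^14 = 0.0262 m = 26.2 mm.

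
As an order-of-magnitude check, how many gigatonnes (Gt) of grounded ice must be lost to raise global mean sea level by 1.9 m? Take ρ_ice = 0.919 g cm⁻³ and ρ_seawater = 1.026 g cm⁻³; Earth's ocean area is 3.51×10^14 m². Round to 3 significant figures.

≈ 6.84×10^5 Gt

Required water volume = Δh × A = 1.9 m × 3.51×10^14 m² = 6.669×10^14 m³.
ρ_w = 1.026 g cm⁻³ = 1026 kg m⁻³, so the mass of water = 6.669×10^14 m³ × 1026 kg m⁻³ = 6.842×10^17 kg = 6.84×10^5 Gt (and the same mass of ice, by conservation).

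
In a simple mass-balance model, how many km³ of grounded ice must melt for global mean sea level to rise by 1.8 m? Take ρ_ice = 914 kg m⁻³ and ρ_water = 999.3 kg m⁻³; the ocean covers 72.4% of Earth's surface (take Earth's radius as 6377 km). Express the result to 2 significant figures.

≈ 7.3×10^5 km³

Required water volume = Δh × A = 1.8 m × 3.70×10^14 m² = 6.660×10^14 m³ = 6.660×10^5 km³.
Ice volume = water volume × ρ_w/ρ_ice = 6.660×10^5 × 999.3/914 = 7.3×10^5 km³.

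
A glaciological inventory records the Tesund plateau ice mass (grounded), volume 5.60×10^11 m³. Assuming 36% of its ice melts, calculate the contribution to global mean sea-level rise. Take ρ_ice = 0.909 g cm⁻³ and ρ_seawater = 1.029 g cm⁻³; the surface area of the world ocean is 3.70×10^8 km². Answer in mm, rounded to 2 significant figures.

Tesund: 0.36 × 5.60×10^11 m³ × (909/1029) = 1.781×10^11 m³ of water.
Spread over 3.70×10^14 m² of ocean, Δh = 1.781×10^11 / 3.70×10^14 = 4.81×10^-4 m = 0.48 mm.

≈ 0.48 mm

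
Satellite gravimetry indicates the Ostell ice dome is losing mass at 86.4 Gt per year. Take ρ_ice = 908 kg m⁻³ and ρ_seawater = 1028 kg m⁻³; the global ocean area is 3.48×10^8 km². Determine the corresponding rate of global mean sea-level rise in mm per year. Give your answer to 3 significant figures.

≈ 0.242 mm/yr

ρ_w = 1028 kg m⁻³. Annual water volume added = 86.4 Gt / ρ_w = 8.640×10^13 kg / 1028 kg m⁻³ = 8.405×10^10 m³.
Δh per year = 8.405×10^10 / 3.48×10^14 = 2.42×10^-4 m = 0.242 mm.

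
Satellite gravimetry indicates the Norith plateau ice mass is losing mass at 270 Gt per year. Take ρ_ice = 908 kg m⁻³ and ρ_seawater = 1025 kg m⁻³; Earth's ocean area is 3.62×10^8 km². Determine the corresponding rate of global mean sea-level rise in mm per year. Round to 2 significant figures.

≈ 0.73 mm/yr

ρ_w = 1025 kg m⁻³. Annual water volume added = 270 Gt / ρ_w = 2.700×10^14 kg / 1025 kg m⁻³ = 2.634×10^11 m³.
Δh per year = 2.634×10^11 / 3.62×10^14 = 7.28×10^-4 m = 0.73 mm.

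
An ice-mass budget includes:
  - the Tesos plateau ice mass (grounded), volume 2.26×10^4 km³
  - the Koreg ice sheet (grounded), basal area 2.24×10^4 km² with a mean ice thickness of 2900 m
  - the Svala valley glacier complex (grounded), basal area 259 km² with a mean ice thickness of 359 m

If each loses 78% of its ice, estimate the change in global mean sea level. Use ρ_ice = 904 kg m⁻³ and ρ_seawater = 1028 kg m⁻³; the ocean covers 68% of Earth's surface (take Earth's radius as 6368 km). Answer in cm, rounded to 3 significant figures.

≈ 17.4 cm

Tesos: 0.78 × 2.26×10^4 km³ × (904/1028) = 1.550×10^4 km³ of water.
Koreg: ice volume = 2.24×10^4 km² × 2900 m = 6.496×10^4 km³; 0.78 × 6.496×10^4 × (904/1028) = 4.456×10^4 km³ of water.
Svala: ice volume = 259 km² × 359 m = 92.98 km³; 0.78 × 92.98 × (904/1028) = 63.78 km³ of water.
Total added water ≈ 6.012×10^13 m³ over 3.47×10^14 m² → Δh = 0.174 m = 17.4 cm.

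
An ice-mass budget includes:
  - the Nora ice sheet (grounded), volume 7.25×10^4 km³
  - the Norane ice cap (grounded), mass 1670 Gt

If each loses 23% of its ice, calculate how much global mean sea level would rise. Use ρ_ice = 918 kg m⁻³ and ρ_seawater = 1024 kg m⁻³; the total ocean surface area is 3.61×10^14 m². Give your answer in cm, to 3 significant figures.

≈ 4.24 cm

Nora: 0.23 × 7.25×10^4 km³ × (918/1024) = 1.495×10^4 km³ of water.
Norane: 0.23 × 1670 Gt = 3.841×10^14 kg; dividing by ρ_w = 1024 kg m⁻³ gives 3.751×10^11 m³ of water.
Total added water ≈ 1.532×10^13 m³ over 3.61×10^14 m² → Δh = 0.0424 m = 4.24 cm.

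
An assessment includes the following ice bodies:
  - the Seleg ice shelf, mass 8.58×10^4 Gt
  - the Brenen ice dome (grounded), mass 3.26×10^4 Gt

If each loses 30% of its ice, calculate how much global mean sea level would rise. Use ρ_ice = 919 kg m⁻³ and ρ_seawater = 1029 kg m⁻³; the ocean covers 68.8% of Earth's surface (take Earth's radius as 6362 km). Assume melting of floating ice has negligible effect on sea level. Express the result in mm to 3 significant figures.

≈ 27.2 mm

The Seleg ice shelf is floating and already displaces its own weight of water, so its melt adds essentially nothing to sea level.
Brenen: 0.3 × 3.26×10^4 Gt = 9.780×10^15 kg; dividing by ρ_w = 1029 kg m⁻³ gives 9.504×10^12 m³ of water.
Total added water ≈ 9.504×10^12 m³ over 3.50×10^14 m² → Δh = 0.0272 m = 27.2 mm.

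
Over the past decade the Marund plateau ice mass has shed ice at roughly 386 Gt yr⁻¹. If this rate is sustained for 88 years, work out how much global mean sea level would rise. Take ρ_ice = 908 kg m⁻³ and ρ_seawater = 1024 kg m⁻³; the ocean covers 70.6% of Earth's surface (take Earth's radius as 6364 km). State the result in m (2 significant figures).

≈ 0.092 m

Total mass lost = 386 Gt/yr × 88 yr = 3.397×10^4 Gt = 3.397×10^16 kg.
ρ_w = 1024 kg m⁻³, so water volume = 3.397×10^16 / 1024 = 3.317×10^13 m³.
Δh = 3.317×10^13 / 3.59×10^14 = 0.0923 m.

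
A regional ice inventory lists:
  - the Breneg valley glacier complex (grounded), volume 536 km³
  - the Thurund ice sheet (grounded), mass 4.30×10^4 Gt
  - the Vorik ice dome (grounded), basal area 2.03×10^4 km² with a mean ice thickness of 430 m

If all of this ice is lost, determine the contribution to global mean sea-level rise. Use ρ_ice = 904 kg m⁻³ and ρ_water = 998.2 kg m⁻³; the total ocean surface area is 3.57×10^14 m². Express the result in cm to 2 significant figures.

≈ 14 cm

Breneg: 536 km³ × (904/998.2) = 485.4 km³ of water.
Thurund: 4.30×10^4 Gt = 4.300×10^16 kg; dividing by ρ_w = 998.2 kg m⁻³ gives 4.308×10^13 m³ of water.
Vorik: ice volume = 2.03×10^4 km² × 430 m = 8729 km³; 8729 × (904/998.2) = 7905 km³ of water.
Total added water ≈ 5.147×10^13 m³ over 3.57×10^14 m² → Δh = 0.144 m = 14 cm.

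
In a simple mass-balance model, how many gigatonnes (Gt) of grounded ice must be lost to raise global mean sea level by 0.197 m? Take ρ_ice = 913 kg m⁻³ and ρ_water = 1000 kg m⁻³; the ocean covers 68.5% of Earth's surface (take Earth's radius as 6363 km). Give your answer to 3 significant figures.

≈ 6.87×10^4 Gt

Required water volume = Δh × A = 0.197 m × 3.49×10^14 m² = 6.866×10^13 m³.
ρ_w = 1000 kg m⁻³, so the mass of water = 6.866×10^13 m³ × 1000 kg m⁻³ = 6.866×10^16 kg = 6.87×10^4 Gt (and the same mass of ice, by conservation).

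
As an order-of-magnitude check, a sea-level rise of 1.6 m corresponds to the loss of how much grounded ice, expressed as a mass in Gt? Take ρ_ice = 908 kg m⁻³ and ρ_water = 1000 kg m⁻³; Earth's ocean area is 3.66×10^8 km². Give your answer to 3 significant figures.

≈ 5.86×10^5 Gt

Required water volume = Δh × A = 1.6 m × 3.66×10^14 m² = 5.856×10^14 m³.
ρ_w = 1000 kg m⁻³, so the mass of water = 5.856×10^14 m³ × 1000 kg m⁻³ = 5.856×10^17 kg = 5.86×10^5 Gt (and the same mass of ice, by conservation).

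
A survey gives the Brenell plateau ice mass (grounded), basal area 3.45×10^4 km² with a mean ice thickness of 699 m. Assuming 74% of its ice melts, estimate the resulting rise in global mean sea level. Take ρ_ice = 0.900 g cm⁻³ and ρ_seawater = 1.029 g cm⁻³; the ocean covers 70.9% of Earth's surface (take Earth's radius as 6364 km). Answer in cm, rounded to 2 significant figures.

≈ 4.3 cm

Brenell: ice volume = 3.45×10^4 km² × 699 m = 2.412×10^4 km³; 0.74 × 2.412×10^4 × (900/1029) = 1.561×10^4 km³ of water.
Spread over 3.61×10^14 m² of ocean, Δh = 1.561×10^13 / 3.61×10^14 = 0.0433 m = 4.3 cm.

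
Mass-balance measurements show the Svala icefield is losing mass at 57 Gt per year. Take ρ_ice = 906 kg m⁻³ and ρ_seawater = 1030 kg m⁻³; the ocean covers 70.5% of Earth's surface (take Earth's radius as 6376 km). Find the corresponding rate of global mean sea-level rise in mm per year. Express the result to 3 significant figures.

ρ_w = 1030 kg m⁻³. Annual water volume added = 57 Gt / ρ_w = 5.700×10^13 kg / 1030 kg m⁻³ = 5.534×10^10 m³.
Δh per year = 5.534×10^10 / 3.60×10^14 = 1.54×10^-4 m = 0.154 mm.

≈ 0.154 mm/yr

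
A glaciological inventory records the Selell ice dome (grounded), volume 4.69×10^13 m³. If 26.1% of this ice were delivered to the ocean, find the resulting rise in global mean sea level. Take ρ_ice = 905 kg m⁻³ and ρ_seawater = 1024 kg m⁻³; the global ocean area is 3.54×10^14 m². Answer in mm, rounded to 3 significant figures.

≈ 30.6 mm

Selell: 0.261 × 4.69×10^13 m³ × (905/1024) = 1.082×10^13 m³ of water.
Spread over 3.54×10^14 m² of ocean, Δh = 1.082×10^13 / 3.54×10^14 = 0.0306 m = 30.6 mm.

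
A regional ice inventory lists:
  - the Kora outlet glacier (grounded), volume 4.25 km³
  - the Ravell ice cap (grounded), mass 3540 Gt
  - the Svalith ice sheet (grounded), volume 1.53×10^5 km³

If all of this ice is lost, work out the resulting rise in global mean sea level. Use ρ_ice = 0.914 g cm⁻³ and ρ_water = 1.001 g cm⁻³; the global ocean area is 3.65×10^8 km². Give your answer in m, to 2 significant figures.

Kora: 4.25 km³ × (914/1001) = 3.881 km³ of water.
Ravell: 3540 Gt = 3.540×10^15 kg; dividing by ρ_w = 1.001 g cm⁻³ = 1001 kg m⁻³ gives 3.536×10^12 m³ of water.
Svalith: 1.53×10^5 km³ × (914/1001) = 1.397×10^5 km³ of water.
Total added water ≈ 1.432×10^14 m³ over 3.65×10^14 m² → Δh = 0.392 m.

≈ 0.39 m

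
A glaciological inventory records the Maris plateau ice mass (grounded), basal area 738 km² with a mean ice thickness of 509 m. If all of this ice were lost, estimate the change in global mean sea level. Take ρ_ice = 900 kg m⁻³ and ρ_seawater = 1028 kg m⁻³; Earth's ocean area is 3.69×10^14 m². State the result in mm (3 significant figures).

≈ 0.891 mm

Maris: ice volume = 738 km² × 509 m = 375.6 km³; 375.6 × (900/1028) = 328.9 km³ of water.
Spread over 3.69×10^14 m² of ocean, Δh = 3.289×10^11 / 3.69×10^14 = 8.91×10^-4 m = 0.891 mm.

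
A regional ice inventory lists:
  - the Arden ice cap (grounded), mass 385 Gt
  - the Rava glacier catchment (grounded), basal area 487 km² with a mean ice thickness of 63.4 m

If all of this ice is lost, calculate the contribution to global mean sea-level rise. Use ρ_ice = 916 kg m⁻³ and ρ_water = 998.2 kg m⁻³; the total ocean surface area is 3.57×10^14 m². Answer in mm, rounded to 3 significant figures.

Arden: 385 Gt = 3.850×10^14 kg; dividing by ρ_w = 998.2 kg m⁻³ gives 3.857×10^11 m³ of water.
Rava: ice volume = 487 km² × 63.4 m = 30.88 km³; 30.88 × (916/998.2) = 28.33 km³ of water.
Total added water ≈ 4.140×10^11 m³ over 3.57×10^14 m² → Δh = 1.16×10^-3 m = 1.16 mm.

≈ 1.16 mm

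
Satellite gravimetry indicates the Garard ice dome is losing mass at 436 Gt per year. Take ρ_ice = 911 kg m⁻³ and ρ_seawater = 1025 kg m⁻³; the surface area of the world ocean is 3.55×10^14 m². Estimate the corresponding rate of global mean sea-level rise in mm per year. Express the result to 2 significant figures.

≈ 1.2 mm/yr

ρ_w = 1025 kg m⁻³. Annual water volume added = 436 Gt / ρ_w = 4.360×10^14 kg / 1025 kg m⁻³ = 4.254×10^11 m³.
Δh per year = 4.254×10^11 / 3.55×10^14 = 1.20×10^-3 m = 1.2 mm.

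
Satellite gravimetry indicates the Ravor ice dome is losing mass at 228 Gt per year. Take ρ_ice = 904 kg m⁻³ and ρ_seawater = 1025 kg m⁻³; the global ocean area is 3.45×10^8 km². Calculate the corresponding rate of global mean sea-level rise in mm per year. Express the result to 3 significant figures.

ρ_w = 1025 kg m⁻³. Annual water volume added = 228 Gt / ρ_w = 2.280×10^14 kg / 1025 kg m⁻³ = 2.224×10^11 m³.
Δh per year = 2.224×10^11 / 3.45×10^14 = 6.45×10^-4 m = 0.645 mm.

≈ 0.645 mm/yr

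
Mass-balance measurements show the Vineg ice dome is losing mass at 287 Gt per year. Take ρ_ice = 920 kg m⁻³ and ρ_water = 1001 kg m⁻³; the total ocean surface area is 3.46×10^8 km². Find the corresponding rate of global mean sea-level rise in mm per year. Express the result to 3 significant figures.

ρ_w = 1001 kg m⁻³. Annual water volume added = 287 Gt / ρ_w = 2.870×10^14 kg / 1001 kg m⁻³ = 2.867×10^11 m³.
Δh per year = 2.867×10^11 / 3.46×10^14 = 8.29×10^-4 m = 0.829 mm.

≈ 0.829 mm/yr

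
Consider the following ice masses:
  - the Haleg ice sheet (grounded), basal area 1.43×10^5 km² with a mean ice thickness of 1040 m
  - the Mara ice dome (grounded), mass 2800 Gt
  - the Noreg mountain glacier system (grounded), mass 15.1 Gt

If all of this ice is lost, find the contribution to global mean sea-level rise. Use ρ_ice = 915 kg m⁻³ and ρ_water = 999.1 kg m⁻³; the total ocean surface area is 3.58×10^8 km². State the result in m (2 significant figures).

Haleg: ice volume = 1.43×10^5 km² × 1040 m = 1.487×10^5 km³; 1.487×10^5 × (915/999.1) = 1.362×10^5 km³ of water.
Mara: 2800 Gt = 2.800×10^15 kg; dividing by ρ_w = 999.1 kg m⁻³ gives 2.803×10^12 m³ of water.
Noreg: 15.1 Gt = 1.510×10^13 kg; dividing by ρ_w = 999.1 kg m⁻³ gives 1.511×10^10 m³ of water.
Total added water ≈ 1.390×10^14 m³ over 3.58×10^14 m² → Δh = 0.388 m.

≈ 0.39 m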